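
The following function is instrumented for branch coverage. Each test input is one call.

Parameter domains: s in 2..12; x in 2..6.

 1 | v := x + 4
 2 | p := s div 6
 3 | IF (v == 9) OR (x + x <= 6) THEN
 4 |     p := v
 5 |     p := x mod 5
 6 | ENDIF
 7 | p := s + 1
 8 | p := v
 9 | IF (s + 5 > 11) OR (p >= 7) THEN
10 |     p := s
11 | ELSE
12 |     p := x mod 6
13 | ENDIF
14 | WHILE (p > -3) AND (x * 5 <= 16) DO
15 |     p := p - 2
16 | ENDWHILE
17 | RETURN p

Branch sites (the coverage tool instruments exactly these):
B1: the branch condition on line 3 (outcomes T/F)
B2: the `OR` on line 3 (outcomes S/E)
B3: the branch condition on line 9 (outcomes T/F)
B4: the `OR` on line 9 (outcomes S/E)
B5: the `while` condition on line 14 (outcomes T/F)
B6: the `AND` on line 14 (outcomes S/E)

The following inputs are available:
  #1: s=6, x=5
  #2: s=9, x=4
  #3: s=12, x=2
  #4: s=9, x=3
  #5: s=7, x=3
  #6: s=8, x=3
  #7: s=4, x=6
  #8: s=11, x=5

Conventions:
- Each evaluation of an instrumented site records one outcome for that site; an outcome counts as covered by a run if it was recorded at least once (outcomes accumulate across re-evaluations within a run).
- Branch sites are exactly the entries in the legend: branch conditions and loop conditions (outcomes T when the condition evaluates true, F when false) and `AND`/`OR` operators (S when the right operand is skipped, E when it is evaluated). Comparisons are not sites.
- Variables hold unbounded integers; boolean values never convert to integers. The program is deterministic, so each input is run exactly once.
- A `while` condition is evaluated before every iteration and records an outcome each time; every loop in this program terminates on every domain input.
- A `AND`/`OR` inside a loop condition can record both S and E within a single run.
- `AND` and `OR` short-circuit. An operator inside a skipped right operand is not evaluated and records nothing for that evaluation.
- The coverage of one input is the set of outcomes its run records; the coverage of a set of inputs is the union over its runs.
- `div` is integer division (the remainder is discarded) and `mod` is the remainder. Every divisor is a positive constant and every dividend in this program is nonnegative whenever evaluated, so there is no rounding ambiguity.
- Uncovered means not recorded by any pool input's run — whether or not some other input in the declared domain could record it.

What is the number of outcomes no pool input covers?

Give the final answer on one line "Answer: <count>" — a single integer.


run #1 (s=6, x=5) runs B2->S, B1->T, B4->E, B3->T, B6->E, B5->F; records B1=T, B2=S, B3=T, B4=E, B5=F, B6=E
run #2 (s=9, x=4) runs B2->E, B1->F, B4->S, B3->T, B6->E, B5->F; records B1=F, B2=E, B3=T, B4=S, B5=F, B6=E
run #3 (s=12, x=2) runs B2->E, B1->T, B4->S, B3->T, B6->E, B5->T, B6->E, B5->T, B6->E, B5->T, B6->E, B5->T, B6->E, B5->T, ...; records B1=T, B2=E, B3=T, B4=S, B5=T, B5=F, B6=S, B6=E
run #4 (s=9, x=3) runs B2->E, B1->T, B4->S, B3->T, B6->E, B5->T, B6->E, B5->T, B6->E, B5->T, B6->E, B5->T, B6->E, B5->T, ...; records B1=T, B2=E, B3=T, B4=S, B5=T, B5=F, B6=S, B6=E
run #5 (s=7, x=3) runs B2->E, B1->T, B4->S, B3->T, B6->E, B5->T, B6->E, B5->T, B6->E, B5->T, B6->E, B5->T, B6->E, B5->T, ...; records B1=T, B2=E, B3=T, B4=S, B5=T, B5=F, B6=S, B6=E
run #6 (s=8, x=3) runs B2->E, B1->T, B4->S, B3->T, B6->E, B5->T, B6->E, B5->T, B6->E, B5->T, B6->E, B5->T, B6->E, B5->T, ...; records B1=T, B2=E, B3=T, B4=S, B5=T, B5=F, B6=S, B6=E
run #7 (s=4, x=6) runs B2->E, B1->F, B4->E, B3->T, B6->E, B5->F; records B1=F, B2=E, B3=T, B4=E, B5=F, B6=E
run #8 (s=11, x=5) runs B2->S, B1->T, B4->S, B3->T, B6->E, B5->F; records B1=T, B2=S, B3=T, B4=S, B5=F, B6=E
union over the pool: B1=T, B1=F, B2=S, B2=E, B3=T, B4=S, B4=E, B5=T, B5=F, B6=S, B6=E
uncovered (1 of 12): B3=F
Answer: 1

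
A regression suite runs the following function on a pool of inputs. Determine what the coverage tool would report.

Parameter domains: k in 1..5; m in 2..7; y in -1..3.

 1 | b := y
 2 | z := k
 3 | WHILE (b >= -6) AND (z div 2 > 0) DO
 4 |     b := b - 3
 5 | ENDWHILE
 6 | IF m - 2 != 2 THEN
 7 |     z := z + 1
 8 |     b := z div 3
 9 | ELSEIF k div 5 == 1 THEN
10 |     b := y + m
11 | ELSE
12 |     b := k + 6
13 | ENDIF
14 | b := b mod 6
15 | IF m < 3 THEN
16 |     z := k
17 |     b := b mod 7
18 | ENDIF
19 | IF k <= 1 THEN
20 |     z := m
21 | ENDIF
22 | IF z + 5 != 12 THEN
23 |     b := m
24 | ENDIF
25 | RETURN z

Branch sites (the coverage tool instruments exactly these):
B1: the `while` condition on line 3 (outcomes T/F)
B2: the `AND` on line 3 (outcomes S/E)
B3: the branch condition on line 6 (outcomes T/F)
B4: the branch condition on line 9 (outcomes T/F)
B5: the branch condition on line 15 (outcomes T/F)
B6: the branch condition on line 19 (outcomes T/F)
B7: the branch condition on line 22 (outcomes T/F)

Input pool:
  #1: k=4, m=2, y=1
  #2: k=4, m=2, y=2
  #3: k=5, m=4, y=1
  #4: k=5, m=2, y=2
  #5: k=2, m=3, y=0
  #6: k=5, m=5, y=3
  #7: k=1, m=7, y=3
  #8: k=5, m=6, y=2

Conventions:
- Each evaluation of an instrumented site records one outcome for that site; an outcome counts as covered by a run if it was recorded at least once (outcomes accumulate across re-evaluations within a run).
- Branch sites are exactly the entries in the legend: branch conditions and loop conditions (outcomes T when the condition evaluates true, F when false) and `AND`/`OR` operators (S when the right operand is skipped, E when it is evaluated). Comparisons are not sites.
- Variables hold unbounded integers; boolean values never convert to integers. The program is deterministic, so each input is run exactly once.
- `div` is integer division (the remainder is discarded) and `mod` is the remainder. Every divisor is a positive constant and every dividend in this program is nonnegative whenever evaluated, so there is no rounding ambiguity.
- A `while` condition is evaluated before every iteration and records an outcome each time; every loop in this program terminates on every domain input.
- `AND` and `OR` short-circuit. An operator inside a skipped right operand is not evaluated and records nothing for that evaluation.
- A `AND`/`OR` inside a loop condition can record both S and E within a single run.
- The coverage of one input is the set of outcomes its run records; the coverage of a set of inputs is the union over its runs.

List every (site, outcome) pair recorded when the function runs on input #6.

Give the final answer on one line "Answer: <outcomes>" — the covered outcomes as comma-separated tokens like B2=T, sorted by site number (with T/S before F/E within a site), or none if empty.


Simulating input #6 (k=5, m=5, y=3) step by step:
  B2->E, B1->T, B2->E, B1->T, B2->E, B1->T, B2->E, B1->T, B2->S, B1->F
  B3->T, B5->F, B6->F, B7->T
collecting distinct outcomes: B1=T, B1=F, B2=S, B2=E, B3=T, B5=F, B6=F, B7=T
Answer: B1=T, B1=F, B2=S, B2=E, B3=T, B5=F, B6=F, B7=T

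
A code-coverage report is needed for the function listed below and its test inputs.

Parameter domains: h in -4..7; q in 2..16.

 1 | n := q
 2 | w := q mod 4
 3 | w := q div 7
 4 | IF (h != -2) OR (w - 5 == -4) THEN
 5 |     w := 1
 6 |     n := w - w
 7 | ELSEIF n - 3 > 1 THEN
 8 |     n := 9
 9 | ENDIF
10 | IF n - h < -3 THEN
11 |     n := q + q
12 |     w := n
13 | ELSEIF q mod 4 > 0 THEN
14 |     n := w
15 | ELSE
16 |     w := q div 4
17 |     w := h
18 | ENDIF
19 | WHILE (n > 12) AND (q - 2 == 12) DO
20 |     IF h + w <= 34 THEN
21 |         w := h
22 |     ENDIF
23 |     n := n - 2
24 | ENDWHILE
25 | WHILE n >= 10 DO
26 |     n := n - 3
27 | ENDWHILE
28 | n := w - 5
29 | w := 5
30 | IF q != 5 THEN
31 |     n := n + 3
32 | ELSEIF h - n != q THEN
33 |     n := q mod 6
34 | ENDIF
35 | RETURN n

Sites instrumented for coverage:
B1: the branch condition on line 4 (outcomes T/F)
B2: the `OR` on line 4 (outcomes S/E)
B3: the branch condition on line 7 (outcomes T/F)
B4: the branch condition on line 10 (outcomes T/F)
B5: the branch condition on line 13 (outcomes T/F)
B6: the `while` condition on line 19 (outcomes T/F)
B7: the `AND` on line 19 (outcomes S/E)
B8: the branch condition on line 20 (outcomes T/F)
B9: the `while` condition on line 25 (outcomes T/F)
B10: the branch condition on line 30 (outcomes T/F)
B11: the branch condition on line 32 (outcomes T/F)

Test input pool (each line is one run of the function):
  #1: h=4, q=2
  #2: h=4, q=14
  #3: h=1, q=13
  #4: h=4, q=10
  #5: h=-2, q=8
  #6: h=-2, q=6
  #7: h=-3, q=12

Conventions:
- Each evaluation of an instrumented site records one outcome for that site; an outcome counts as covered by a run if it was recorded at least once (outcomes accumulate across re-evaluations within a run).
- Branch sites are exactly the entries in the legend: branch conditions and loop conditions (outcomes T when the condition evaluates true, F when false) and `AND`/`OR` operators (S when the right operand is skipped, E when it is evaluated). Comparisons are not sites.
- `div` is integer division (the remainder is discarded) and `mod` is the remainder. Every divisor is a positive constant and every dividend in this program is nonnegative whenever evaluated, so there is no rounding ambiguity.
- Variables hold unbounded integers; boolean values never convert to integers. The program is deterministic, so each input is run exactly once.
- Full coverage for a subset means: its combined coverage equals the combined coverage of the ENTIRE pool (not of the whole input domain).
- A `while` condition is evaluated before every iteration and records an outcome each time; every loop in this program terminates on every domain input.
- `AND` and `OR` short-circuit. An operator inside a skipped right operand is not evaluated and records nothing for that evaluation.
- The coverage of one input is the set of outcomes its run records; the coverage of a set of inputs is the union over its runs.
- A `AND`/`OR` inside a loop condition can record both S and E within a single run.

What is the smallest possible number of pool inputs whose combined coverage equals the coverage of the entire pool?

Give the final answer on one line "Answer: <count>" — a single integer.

input #1, h=4, q=2: events B2->S, B1->T, B4->T, B7->S, B6->F, B9->F, B10->T; outcomes B1=T, B2=S, B4=T, B6=F, B7=S, B9=F, B10=T
input #2, h=4, q=14: events B2->S, B1->T, B4->T, B7->E, B6->T, B8->T, B7->E, B6->T, B8->T, B7->E, B6->T, B8->T, B7->E, B6->T, ...; outcomes B1=T, B2=S, B4=T, B6=T, B6=F, B7=S, B7=E, B8=T, B9=T, B9=F, B10=T
input #3, h=1, q=13: events B2->S, B1->T, B4->F, B5->T, B7->S, B6->F, B9->F, B10->T; outcomes B1=T, B2=S, B4=F, B5=T, B6=F, B7=S, B9=F, B10=T
input #4, h=4, q=10: events B2->S, B1->T, B4->T, B7->E, B6->F, B9->T, B9->T, B9->T, B9->T, B9->F, B10->T; outcomes B1=T, B2=S, B4=T, B6=F, B7=E, B9=T, B9=F, B10=T
input #5, h=-2, q=8: events B2->E, B1->T, B4->F, B5->F, B7->S, B6->F, B9->F, B10->T; outcomes B1=T, B2=E, B4=F, B5=F, B6=F, B7=S, B9=F, B10=T
input #6, h=-2, q=6: events B2->E, B1->F, B3->T, B4->F, B5->T, B7->S, B6->F, B9->F, B10->T; outcomes B1=F, B2=E, B3=T, B4=F, B5=T, B6=F, B7=S, B9=F, B10=T
input #7, h=-3, q=12: events B2->S, B1->T, B4->F, B5->F, B7->S, B6->F, B9->F, B10->T; outcomes B1=T, B2=S, B4=F, B5=F, B6=F, B7=S, B9=F, B10=T
pool-wide coverage (17 outcomes): B1=T, B1=F, B2=S, B2=E, B3=T, B4=T, B4=F, B5=T, B5=F, B6=T, B6=F, B7=S, B7=E, B8=T, B9=T, B9=F, B10=T
every size-1 subset falls short of the 17 outcomes (best: 11/17)
every size-2 subset falls short of the 17 outcomes (best: 16/17)
at size 3, {2, 5, 6} reaches all 17 outcomes; every lexicographically earlier size-3 subset fails

Answer: 3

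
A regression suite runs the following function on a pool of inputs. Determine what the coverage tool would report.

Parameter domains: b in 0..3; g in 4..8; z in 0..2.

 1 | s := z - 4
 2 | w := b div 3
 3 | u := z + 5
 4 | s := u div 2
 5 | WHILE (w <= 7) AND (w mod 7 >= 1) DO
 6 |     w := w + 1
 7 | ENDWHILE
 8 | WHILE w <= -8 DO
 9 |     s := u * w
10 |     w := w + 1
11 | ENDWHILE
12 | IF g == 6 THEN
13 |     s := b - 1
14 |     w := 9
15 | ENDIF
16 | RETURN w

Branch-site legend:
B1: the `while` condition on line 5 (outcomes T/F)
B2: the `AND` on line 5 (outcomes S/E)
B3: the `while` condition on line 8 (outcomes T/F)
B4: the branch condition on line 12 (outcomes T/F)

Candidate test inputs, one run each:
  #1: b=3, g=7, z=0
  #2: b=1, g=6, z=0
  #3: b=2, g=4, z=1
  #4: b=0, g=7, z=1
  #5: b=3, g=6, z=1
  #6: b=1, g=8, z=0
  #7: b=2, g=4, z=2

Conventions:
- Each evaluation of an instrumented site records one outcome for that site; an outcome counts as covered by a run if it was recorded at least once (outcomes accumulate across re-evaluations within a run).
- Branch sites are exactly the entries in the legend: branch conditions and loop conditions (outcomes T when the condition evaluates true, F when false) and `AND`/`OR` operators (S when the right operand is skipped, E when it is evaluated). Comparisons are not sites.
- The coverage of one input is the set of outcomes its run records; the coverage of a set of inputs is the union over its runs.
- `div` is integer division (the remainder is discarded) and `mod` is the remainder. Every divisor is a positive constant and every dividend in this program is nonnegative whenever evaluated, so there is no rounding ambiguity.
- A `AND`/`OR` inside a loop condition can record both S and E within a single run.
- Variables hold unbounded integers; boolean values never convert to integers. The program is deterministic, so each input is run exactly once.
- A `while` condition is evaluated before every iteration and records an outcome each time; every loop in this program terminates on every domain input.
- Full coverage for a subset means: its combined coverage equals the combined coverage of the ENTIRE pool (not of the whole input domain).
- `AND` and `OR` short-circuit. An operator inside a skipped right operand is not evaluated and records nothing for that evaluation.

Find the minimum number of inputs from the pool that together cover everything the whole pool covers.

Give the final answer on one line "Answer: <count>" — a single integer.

#1 (b=3, g=7, z=0) -> covered: B1=T, B1=F, B2=E, B3=F, B4=F
#2 (b=1, g=6, z=0) -> covered: B1=F, B2=E, B3=F, B4=T
#3 (b=2, g=4, z=1) -> covered: B1=F, B2=E, B3=F, B4=F
#4 (b=0, g=7, z=1) -> covered: B1=F, B2=E, B3=F, B4=F
#5 (b=3, g=6, z=1) -> covered: B1=T, B1=F, B2=E, B3=F, B4=T
#6 (b=1, g=8, z=0) -> covered: B1=F, B2=E, B3=F, B4=F
#7 (b=2, g=4, z=2) -> covered: B1=F, B2=E, B3=F, B4=F
pool-wide coverage (6 outcomes): B1=T, B1=F, B2=E, B3=F, B4=T, B4=F
no size-1 subset reaches all 6 outcomes (best union: 5/6)
at size 2, {1, 2} reaches all 6 outcomes; every lexicographically earlier size-2 subset fails

Answer: 2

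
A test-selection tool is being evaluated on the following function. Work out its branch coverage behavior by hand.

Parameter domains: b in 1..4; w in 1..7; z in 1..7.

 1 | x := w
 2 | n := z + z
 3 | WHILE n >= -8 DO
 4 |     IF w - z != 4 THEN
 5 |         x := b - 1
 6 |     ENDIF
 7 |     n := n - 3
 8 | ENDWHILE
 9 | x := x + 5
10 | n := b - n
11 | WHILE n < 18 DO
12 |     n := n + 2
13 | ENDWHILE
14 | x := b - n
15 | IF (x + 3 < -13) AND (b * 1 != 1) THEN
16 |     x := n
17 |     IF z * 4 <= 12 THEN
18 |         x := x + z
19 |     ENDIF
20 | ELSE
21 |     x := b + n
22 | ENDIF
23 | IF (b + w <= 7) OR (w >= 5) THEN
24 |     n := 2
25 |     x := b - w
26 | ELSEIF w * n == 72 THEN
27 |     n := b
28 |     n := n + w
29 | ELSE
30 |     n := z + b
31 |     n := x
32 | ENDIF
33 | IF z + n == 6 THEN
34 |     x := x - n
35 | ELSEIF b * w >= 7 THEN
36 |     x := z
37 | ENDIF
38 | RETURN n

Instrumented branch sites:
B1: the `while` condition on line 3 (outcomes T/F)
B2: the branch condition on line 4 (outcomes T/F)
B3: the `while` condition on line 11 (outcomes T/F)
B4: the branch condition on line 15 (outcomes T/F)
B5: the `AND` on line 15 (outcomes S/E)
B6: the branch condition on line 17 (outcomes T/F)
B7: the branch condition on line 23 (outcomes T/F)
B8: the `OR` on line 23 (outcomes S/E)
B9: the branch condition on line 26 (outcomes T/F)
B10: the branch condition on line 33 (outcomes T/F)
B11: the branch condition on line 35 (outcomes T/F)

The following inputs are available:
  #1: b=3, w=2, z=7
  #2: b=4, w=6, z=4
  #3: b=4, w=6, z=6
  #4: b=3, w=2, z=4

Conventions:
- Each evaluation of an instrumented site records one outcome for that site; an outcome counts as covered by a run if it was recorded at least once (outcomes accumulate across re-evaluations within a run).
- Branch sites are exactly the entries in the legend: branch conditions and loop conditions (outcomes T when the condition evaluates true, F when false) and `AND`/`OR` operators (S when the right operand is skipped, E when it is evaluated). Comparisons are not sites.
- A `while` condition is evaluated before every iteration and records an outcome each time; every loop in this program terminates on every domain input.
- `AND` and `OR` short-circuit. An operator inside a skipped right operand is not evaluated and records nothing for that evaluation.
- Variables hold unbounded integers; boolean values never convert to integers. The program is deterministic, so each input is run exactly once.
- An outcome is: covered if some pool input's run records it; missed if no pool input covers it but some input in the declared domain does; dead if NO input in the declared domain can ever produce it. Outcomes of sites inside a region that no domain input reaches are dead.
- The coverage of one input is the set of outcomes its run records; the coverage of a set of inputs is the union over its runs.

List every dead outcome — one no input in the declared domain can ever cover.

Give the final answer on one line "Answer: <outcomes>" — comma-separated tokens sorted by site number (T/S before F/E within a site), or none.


checking every outcome against all 196 domain inputs:
  reachable outcomes have witnesses, e.g. B1=T (e.g. b=1, w=1, z=1), B1=F (e.g. b=1, w=1, z=1), B2=T (e.g. b=1, w=1, z=1), B2=F (e.g. b=1, w=5, z=1)
Answer: none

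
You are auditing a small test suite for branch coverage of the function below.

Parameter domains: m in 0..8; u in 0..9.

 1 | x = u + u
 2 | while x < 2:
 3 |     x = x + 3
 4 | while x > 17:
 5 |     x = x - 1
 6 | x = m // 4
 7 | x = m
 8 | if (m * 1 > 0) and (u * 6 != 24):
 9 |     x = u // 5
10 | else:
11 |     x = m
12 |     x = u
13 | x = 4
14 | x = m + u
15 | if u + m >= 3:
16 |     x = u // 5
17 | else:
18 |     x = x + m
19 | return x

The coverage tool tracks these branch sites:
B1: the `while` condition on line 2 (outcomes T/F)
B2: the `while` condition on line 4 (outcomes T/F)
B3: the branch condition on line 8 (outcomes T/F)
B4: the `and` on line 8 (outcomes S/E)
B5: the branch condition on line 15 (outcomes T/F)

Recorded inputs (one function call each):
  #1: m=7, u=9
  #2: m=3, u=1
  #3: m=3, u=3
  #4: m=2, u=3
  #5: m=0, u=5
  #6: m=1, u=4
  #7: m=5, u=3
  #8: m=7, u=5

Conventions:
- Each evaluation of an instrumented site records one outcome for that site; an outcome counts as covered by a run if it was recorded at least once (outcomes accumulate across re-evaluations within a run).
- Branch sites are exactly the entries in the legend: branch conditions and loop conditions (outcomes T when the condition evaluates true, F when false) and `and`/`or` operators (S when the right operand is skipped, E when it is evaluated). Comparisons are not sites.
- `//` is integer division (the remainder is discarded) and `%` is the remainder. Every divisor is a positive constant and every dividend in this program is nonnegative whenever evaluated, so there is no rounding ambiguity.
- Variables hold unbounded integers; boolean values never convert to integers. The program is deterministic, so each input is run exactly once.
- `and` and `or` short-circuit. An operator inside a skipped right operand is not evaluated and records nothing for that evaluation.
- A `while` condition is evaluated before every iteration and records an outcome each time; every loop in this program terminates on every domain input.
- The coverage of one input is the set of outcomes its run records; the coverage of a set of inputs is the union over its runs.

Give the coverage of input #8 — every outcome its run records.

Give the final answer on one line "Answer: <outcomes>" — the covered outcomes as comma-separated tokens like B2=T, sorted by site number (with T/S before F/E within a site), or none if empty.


Running input #8 (m=7, u=5), event by event:
  B1->F, B2->F, B4->E, B3->T, B5->T
deduplicating events, the covered set is: B1=F, B2=F, B3=T, B4=E, B5=T
Answer: B1=F, B2=F, B3=T, B4=E, B5=T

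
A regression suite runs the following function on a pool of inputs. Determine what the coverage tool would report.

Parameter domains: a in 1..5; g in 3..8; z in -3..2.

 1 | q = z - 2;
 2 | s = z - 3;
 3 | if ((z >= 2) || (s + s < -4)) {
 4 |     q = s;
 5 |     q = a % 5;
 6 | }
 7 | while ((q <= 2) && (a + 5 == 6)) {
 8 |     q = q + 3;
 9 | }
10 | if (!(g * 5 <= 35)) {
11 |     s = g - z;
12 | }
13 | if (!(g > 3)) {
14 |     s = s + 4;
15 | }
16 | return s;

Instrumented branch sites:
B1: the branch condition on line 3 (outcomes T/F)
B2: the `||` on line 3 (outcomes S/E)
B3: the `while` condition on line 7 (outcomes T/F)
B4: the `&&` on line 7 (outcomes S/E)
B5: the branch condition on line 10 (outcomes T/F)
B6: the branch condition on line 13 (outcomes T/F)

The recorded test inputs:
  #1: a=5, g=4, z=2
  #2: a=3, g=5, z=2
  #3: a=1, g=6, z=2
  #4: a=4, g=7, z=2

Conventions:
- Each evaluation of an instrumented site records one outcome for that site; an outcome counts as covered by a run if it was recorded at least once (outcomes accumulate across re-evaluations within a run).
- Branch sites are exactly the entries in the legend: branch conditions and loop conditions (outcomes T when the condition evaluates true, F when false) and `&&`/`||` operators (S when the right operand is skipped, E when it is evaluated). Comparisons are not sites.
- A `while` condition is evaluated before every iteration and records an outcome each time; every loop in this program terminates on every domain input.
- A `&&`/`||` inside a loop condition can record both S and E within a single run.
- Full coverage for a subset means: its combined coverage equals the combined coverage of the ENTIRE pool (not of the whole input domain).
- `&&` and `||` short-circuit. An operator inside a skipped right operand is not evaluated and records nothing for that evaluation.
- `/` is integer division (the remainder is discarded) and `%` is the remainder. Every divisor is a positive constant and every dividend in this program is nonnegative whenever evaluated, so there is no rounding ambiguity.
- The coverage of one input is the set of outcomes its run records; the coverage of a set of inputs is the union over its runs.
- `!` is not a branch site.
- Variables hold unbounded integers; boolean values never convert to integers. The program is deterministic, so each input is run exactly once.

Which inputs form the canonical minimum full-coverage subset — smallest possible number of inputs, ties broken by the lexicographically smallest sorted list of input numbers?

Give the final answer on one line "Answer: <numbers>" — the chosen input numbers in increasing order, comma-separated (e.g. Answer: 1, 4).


input #1, a=5, g=4, z=2: events B2->S, B1->T, B4->E, B3->F, B5->F, B6->F; outcomes B1=T, B2=S, B3=F, B4=E, B5=F, B6=F
input #2, a=3, g=5, z=2: events B2->S, B1->T, B4->S, B3->F, B5->F, B6->F; outcomes B1=T, B2=S, B3=F, B4=S, B5=F, B6=F
input #3, a=1, g=6, z=2: events B2->S, B1->T, B4->E, B3->T, B4->S, B3->F, B5->F, B6->F; outcomes B1=T, B2=S, B3=T, B3=F, B4=S, B4=E, B5=F, B6=F
input #4, a=4, g=7, z=2: events B2->S, B1->T, B4->S, B3->F, B5->F, B6->F; outcomes B1=T, B2=S, B3=F, B4=S, B5=F, B6=F
union over all inputs: B1=T, B2=S, B3=T, B3=F, B4=S, B4=E, B5=F, B6=F (8 outcomes)
at size 1, {3} reaches all 8 outcomes; every lexicographically earlier size-1 subset fails
Answer: 3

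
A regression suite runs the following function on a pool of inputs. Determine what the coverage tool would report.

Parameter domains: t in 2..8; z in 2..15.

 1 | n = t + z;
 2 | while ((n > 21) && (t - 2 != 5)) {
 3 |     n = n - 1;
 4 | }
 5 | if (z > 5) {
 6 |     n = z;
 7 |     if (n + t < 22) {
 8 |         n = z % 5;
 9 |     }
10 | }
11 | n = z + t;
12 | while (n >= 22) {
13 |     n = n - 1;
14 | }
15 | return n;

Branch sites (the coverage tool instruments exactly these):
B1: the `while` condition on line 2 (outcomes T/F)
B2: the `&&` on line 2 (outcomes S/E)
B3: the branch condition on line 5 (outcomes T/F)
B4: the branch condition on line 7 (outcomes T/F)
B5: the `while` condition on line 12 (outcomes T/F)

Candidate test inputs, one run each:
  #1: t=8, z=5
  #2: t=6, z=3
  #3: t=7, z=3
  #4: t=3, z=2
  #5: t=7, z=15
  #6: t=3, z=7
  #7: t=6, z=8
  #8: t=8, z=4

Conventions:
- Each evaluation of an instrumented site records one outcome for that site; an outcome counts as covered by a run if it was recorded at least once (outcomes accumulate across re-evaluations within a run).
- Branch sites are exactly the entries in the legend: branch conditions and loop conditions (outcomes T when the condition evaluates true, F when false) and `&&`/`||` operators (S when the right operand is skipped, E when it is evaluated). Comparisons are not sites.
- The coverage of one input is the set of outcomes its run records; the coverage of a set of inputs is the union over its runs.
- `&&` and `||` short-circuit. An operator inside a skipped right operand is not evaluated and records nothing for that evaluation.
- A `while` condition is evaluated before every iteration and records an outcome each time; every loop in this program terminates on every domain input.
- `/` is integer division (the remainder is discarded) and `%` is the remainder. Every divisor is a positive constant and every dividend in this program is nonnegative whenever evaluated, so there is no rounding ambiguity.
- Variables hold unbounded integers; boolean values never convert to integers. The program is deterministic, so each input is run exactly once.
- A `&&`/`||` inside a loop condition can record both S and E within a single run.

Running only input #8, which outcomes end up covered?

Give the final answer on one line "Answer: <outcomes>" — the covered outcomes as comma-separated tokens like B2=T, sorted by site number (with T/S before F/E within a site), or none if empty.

Simulating input #8 (t=8, z=4) step by step:
  B2->S, B1->F, B3->F, B5->F
deduplicating events, the covered set is: B1=F, B2=S, B3=F, B5=F

Answer: B1=F, B2=S, B3=F, B5=F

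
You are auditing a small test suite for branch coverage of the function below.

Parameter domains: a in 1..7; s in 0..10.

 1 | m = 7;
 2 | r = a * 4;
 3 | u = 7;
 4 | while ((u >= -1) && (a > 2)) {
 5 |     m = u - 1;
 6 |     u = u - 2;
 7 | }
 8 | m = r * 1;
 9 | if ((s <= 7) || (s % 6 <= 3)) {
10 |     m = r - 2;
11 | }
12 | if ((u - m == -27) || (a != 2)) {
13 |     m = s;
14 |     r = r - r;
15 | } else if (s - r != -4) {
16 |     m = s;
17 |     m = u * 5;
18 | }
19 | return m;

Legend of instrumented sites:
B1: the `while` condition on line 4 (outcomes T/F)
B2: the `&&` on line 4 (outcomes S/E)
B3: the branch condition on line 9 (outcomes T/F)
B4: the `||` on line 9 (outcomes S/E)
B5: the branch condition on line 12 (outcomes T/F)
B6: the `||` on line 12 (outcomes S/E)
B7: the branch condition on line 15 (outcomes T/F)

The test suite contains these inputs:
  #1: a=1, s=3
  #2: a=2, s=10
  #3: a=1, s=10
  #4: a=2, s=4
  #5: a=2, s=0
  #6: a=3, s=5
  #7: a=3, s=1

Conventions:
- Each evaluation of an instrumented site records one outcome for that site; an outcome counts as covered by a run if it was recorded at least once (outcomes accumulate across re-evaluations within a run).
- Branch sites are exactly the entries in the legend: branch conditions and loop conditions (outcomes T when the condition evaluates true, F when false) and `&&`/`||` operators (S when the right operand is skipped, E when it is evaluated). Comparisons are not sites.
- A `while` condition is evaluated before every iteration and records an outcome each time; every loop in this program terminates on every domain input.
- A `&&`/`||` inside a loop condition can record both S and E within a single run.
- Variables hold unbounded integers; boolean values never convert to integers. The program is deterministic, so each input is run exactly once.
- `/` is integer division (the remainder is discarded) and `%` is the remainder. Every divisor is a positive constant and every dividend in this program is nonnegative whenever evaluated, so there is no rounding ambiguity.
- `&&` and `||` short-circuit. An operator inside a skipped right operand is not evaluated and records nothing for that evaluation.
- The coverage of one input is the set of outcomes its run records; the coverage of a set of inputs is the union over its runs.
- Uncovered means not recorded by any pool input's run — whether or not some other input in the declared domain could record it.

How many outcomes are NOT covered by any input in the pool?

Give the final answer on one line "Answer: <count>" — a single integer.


input #1, a=1, s=3: events B2->E, B1->F, B4->S, B3->T, B6->E, B5->T; outcomes B1=F, B2=E, B3=T, B4=S, B5=T, B6=E
input #2, a=2, s=10: events B2->E, B1->F, B4->E, B3->F, B6->E, B5->F, B7->T; outcomes B1=F, B2=E, B3=F, B4=E, B5=F, B6=E, B7=T
input #3, a=1, s=10: events B2->E, B1->F, B4->E, B3->F, B6->E, B5->T; outcomes B1=F, B2=E, B3=F, B4=E, B5=T, B6=E
input #4, a=2, s=4: events B2->E, B1->F, B4->S, B3->T, B6->E, B5->F, B7->F; outcomes B1=F, B2=E, B3=T, B4=S, B5=F, B6=E, B7=F
input #5, a=2, s=0: events B2->E, B1->F, B4->S, B3->T, B6->E, B5->F, B7->T; outcomes B1=F, B2=E, B3=T, B4=S, B5=F, B6=E, B7=T
input #6, a=3, s=5: events B2->E, B1->T, B2->E, B1->T, B2->E, B1->T, B2->E, B1->T, B2->E, B1->T, B2->S, B1->F, B4->S, B3->T, ...; outcomes B1=T, B1=F, B2=S, B2=E, B3=T, B4=S, B5=T, B6=E
input #7, a=3, s=1: events B2->E, B1->T, B2->E, B1->T, B2->E, B1->T, B2->E, B1->T, B2->E, B1->T, B2->S, B1->F, B4->S, B3->T, ...; outcomes B1=T, B1=F, B2=S, B2=E, B3=T, B4=S, B5=T, B6=E
union over the pool: B1=T, B1=F, B2=S, B2=E, B3=T, B3=F, B4=S, B4=E, B5=T, B5=F, B6=E, B7=T, B7=F
uncovered (1 of 14): B6=S
Answer: 1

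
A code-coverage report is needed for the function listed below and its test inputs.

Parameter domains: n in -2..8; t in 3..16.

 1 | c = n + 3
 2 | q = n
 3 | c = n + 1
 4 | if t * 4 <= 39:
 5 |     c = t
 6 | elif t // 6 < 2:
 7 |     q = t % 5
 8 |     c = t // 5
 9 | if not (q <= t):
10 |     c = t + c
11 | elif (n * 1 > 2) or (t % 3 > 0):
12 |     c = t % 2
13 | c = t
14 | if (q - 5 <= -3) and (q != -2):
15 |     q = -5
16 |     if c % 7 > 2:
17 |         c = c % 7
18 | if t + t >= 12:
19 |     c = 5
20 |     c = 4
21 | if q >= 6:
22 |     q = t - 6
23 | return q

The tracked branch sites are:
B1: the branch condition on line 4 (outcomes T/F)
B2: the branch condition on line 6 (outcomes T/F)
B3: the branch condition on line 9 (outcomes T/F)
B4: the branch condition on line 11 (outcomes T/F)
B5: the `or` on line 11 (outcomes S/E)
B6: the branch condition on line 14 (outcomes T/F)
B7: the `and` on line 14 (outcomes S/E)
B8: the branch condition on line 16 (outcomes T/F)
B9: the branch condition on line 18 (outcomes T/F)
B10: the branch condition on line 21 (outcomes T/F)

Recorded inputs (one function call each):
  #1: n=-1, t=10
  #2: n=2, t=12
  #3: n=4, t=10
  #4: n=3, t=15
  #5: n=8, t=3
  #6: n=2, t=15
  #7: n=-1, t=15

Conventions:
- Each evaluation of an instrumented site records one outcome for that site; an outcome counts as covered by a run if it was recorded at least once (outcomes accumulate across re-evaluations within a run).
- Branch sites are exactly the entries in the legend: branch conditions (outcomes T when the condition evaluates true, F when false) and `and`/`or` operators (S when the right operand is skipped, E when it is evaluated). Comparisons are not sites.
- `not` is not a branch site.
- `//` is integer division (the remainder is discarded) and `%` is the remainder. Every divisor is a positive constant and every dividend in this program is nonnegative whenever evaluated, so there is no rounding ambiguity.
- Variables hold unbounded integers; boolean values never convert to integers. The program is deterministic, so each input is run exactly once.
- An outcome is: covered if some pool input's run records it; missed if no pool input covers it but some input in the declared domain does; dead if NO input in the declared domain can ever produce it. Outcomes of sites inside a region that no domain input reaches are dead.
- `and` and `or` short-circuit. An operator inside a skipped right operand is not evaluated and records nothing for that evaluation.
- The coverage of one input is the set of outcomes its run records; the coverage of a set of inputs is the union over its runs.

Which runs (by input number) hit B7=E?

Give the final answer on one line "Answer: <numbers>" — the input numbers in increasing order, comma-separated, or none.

input #1 (n=-1, t=10): records B7=E
input #2 (n=2, t=12): records B7=E
input #3 (n=4, t=10): records B7=E
input #4 (n=3, t=15): does not record B7=E
input #5 (n=8, t=3): does not record B7=E
input #6 (n=2, t=15): records B7=E
input #7 (n=-1, t=15): records B7=E

Answer: 1, 2, 3, 6, 7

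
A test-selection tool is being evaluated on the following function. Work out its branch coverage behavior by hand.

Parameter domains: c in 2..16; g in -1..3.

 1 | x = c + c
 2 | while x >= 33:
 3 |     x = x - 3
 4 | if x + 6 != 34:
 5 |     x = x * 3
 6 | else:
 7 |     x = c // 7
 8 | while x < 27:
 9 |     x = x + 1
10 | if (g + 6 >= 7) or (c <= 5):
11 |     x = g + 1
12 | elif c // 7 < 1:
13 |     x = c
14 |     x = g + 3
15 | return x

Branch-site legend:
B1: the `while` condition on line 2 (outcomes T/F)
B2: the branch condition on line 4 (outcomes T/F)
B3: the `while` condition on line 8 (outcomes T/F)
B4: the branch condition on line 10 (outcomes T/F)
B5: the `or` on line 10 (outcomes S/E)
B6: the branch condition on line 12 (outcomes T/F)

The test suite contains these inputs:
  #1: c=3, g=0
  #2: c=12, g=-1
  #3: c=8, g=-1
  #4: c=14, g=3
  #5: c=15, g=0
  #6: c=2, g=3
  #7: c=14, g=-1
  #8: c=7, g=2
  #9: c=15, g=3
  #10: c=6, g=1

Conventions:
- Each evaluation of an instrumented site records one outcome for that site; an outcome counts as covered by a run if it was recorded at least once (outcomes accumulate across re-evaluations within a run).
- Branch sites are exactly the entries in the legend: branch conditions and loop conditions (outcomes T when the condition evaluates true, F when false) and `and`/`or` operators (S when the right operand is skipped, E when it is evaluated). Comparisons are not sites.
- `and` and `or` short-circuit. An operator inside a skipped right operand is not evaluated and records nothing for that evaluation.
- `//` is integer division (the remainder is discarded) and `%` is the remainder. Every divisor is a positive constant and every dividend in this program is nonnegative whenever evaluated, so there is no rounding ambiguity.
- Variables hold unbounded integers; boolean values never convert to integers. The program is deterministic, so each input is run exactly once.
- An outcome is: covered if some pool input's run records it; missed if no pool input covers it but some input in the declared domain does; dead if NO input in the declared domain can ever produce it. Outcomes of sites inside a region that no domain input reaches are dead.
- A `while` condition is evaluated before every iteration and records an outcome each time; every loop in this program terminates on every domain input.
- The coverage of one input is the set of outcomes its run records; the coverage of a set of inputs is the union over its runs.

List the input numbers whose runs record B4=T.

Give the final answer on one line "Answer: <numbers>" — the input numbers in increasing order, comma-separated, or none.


input #1 (c=3, g=0): hits B4=T
input #2 (c=12, g=-1): never hits B4=T
input #3 (c=8, g=-1): never hits B4=T
input #4 (c=14, g=3): hits B4=T
input #5 (c=15, g=0): never hits B4=T
input #6 (c=2, g=3): hits B4=T
input #7 (c=14, g=-1): never hits B4=T
input #8 (c=7, g=2): hits B4=T
input #9 (c=15, g=3): hits B4=T
input #10 (c=6, g=1): hits B4=T
Answer: 1, 4, 6, 8, 9, 10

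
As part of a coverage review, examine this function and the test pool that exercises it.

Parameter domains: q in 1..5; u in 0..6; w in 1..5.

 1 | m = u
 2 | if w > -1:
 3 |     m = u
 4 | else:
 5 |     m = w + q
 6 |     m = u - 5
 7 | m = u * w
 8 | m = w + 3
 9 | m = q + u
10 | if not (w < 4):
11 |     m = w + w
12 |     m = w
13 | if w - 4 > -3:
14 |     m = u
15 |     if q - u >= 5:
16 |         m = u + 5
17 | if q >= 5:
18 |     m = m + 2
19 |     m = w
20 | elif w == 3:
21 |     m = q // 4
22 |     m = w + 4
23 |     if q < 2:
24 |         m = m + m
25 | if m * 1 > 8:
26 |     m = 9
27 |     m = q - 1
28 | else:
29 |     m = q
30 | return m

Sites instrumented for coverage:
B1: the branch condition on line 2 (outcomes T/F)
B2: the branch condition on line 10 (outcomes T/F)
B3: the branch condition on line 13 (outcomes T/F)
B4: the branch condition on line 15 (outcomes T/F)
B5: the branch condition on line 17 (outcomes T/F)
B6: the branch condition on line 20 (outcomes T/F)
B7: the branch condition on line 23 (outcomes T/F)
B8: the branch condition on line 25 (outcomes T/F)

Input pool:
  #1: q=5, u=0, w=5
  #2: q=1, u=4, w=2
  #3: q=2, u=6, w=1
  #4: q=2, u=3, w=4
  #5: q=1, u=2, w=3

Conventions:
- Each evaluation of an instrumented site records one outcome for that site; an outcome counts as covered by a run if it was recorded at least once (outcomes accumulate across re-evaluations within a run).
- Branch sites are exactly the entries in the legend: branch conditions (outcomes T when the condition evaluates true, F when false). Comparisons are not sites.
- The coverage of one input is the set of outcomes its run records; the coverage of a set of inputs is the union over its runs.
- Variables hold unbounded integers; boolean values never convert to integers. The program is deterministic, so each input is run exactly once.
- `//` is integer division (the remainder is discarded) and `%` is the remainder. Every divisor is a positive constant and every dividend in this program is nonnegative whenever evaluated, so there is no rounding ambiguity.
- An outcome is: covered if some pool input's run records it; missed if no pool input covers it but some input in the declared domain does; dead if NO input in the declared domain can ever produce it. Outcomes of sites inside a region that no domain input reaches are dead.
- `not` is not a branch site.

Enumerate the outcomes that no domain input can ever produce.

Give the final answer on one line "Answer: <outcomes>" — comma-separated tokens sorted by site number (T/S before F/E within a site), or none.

sweeping the full domain (175 inputs) for each outcome:
  B1=F: no domain input ever produces it -> dead
  reachable outcomes have witnesses, e.g. B1=T (e.g. q=1, u=0, w=1), B2=T (e.g. q=1, u=0, w=4), B2=F (e.g. q=1, u=0, w=1), B3=T (e.g. q=1, u=0, w=2)

Answer: B1=F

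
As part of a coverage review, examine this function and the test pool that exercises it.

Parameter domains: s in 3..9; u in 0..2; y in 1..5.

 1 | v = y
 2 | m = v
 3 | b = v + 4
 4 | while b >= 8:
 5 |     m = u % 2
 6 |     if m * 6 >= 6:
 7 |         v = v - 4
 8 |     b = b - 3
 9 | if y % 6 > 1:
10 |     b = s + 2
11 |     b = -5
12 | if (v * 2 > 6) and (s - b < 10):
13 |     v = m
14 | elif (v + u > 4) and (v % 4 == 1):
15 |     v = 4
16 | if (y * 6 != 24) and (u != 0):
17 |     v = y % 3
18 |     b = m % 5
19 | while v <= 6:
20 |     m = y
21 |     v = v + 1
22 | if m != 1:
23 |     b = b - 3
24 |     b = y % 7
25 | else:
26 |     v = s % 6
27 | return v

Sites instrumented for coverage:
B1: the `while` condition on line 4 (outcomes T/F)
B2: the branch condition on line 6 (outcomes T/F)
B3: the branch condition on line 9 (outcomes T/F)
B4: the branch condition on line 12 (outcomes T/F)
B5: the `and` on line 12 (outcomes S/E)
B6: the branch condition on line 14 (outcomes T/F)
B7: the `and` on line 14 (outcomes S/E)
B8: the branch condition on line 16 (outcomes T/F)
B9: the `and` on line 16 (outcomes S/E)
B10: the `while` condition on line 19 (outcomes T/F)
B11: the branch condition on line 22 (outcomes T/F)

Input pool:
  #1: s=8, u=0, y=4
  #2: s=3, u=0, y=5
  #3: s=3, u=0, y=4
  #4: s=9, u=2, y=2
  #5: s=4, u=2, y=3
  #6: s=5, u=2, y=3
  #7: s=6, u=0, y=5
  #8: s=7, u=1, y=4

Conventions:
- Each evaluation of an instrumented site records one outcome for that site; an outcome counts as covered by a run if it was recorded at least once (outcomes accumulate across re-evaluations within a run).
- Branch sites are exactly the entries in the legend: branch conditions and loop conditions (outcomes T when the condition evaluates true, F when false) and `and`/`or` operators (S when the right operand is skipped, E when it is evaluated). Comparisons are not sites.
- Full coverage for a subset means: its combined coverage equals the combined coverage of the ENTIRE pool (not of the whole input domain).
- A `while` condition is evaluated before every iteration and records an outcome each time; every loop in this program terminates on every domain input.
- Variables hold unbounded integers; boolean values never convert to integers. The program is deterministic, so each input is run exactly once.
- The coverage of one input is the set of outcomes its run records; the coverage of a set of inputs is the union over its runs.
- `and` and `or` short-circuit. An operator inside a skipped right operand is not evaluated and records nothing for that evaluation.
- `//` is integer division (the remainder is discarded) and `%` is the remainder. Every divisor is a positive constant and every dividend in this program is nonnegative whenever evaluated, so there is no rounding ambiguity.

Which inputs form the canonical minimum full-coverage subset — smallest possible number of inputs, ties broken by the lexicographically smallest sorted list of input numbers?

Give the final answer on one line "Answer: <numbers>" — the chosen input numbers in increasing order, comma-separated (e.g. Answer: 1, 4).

input #1 (s=8, u=0, y=4): events B1->T, B2->F, B1->F, B3->T, B5->E, B4->F, B7->S, B6->F, B9->S, B8->F, B10->T, B10->T, B10->T, B10->F, ...; covers B1=T, B1=F, B2=F, B3=T, B4=F, B5=E, B6=F, B7=S, B8=F, B9=S, B10=T, B10=F, B11=T
input #2 (s=3, u=0, y=5): events B1->T, B2->F, B1->F, B3->T, B5->E, B4->T, B9->E, B8->F, B10->T, B10->T, B10->T, B10->T, B10->T, B10->T, ...; covers B1=T, B1=F, B2=F, B3=T, B4=T, B5=E, B8=F, B9=E, B10=T, B10=F, B11=T
input #3 (s=3, u=0, y=4): events B1->T, B2->F, B1->F, B3->T, B5->E, B4->T, B9->S, B8->F, B10->T, B10->T, B10->T, B10->T, B10->T, B10->T, ...; covers B1=T, B1=F, B2=F, B3=T, B4=T, B5=E, B8=F, B9=S, B10=T, B10=F, B11=T
input #4 (s=9, u=2, y=2): events B1->F, B3->T, B5->S, B4->F, B7->S, B6->F, B9->E, B8->T, B10->T, B10->T, B10->T, B10->T, B10->T, B10->F, ...; covers B1=F, B3=T, B4=F, B5=S, B6=F, B7=S, B8=T, B9=E, B10=T, B10=F, B11=T
input #5 (s=4, u=2, y=3): events B1->F, B3->T, B5->S, B4->F, B7->E, B6->F, B9->E, B8->T, B10->T, B10->T, B10->T, B10->T, B10->T, B10->T, ...; covers B1=F, B3=T, B4=F, B5=S, B6=F, B7=E, B8=T, B9=E, B10=T, B10=F, B11=T
input #6 (s=5, u=2, y=3): events B1->F, B3->T, B5->S, B4->F, B7->E, B6->F, B9->E, B8->T, B10->T, B10->T, B10->T, B10->T, B10->T, B10->T, ...; covers B1=F, B3=T, B4=F, B5=S, B6=F, B7=E, B8=T, B9=E, B10=T, B10=F, B11=T
input #7 (s=6, u=0, y=5): events B1->T, B2->F, B1->F, B3->T, B5->E, B4->F, B7->E, B6->T, B9->E, B8->F, B10->T, B10->T, B10->T, B10->F, ...; covers B1=T, B1=F, B2=F, B3=T, B4=F, B5=E, B6=T, B7=E, B8=F, B9=E, B10=T, B10=F, B11=T
input #8 (s=7, u=1, y=4): events B1->T, B2->T, B1->F, B3->T, B5->S, B4->F, B7->S, B6->F, B9->S, B8->F, B10->T, B10->T, B10->T, B10->T, ...; covers B1=T, B1=F, B2=T, B3=T, B4=F, B5=S, B6=F, B7=S, B8=F, B9=S, B10=T, B10=F, B11=T
the full pool covers 20 outcomes: B1=T, B1=F, B2=T, B2=F, B3=T, B4=T, B4=F, B5=S, B5=E, B6=T, B6=F, B7=S, B7=E, B8=T, B8=F, B9=S, B9=E, B10=T, B10=F, B11=T
checked all size-1 subsets: none covers 20 outcomes (max 13/20)
checked all size-2 subsets: none covers 20 outcomes (max 18/20)
checked all size-3 subsets: none covers 20 outcomes (max 19/20)
inputs {2, 4, 7, 8} (size 4) cover everything; no size-4 subset with a lexicographically smaller index list covers all 20

Answer: 2, 4, 7, 8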